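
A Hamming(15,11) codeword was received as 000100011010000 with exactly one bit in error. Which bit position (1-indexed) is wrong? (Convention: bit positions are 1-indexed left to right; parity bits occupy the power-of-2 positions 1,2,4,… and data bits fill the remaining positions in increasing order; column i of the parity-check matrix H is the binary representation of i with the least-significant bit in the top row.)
Syndrome s = H · r^T (mod 2), r = 000100011010000:
  s[0] = (101010101010101)·(000100011010000) mod 2 = 0+0+0+0+0+0+0+0+1+0+1+0+0+0+0 mod 2 = 0
  s[1] = (011001100110011)·(000100011010000) mod 2 = 0+0+0+0+0+0+0+0+0+0+1+0+0+0+0 mod 2 = 1
  s[2] = (000111100001111)·(000100011010000) mod 2 = 0+0+0+1+0+0+0+0+0+0+0+0+0+0+0 mod 2 = 1
  s[3] = (000000011111111)·(000100011010000) mod 2 = 0+0+0+0+0+0+0+1+1+0+1+0+0+0+0 mod 2 = 1
Syndrome = 0111
Column i of H is the binary representation of i, so the syndrome is the binary index of the flipped bit.
Read s = 0111 with s[0] as LSB: 0·2^0 + 1·2^1 + 1·2^2 + 1·2^3 = 14.
Error is at bit position 14.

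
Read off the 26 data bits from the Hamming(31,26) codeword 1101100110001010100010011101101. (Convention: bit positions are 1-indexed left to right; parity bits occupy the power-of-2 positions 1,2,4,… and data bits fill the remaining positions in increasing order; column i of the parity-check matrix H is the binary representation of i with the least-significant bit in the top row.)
Parity bits occupy power-of-2 positions; data bits are at positions {3,5,6,7,9,10,11,12,13,14,15,17,18,19,20,21,22,23,24,25,26,27,28,29,30,31} (1-indexed).
Extract: c[3]=0 c[5]=1 c[6]=0 c[7]=0 c[9]=1 c[10]=0 c[11]=0 c[12]=0 c[13]=1 c[14]=0 c[15]=1 c[17]=1 c[18]=0 c[19]=0 c[20]=0 c[21]=1 c[22]=0 c[23]=0 c[24]=1 c[25]=1 c[26]=1 c[27]=0 c[28]=1 c[29]=1 c[30]=0 c[31]=1
Data = 01001000101100010011101101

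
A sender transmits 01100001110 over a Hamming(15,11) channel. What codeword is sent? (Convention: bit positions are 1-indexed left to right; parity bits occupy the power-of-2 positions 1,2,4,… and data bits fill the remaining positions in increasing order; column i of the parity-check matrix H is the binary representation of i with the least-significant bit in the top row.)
Codeword c = d · G (mod 2), d = 01100001110:
  c[0] = d·G[:,0] = (01100001110)·(11011010101) mod 2 = 0+1+0+0+0+0+0+0+1+0+0 mod 2 = 0
  c[1] = d·G[:,1] = (01100001110)·(10110110011) mod 2 = 0+0+1+0+0+0+0+0+0+1+0 mod 2 = 0
  c[2] = d·G[:,2] = (01100001110)·(10000000000) mod 2 = 0+0+0+0+0+0+0+0+0+0+0 mod 2 = 0
  c[3] = d·G[:,3] = (01100001110)·(01110001111) mod 2 = 0+1+1+0+0+0+0+1+1+1+0 mod 2 = 1
  c[4] = d·G[:,4] = (01100001110)·(01000000000) mod 2 = 0+1+0+0+0+0+0+0+0+0+0 mod 2 = 1
  c[5] = d·G[:,5] = (01100001110)·(00100000000) mod 2 = 0+0+1+0+0+0+0+0+0+0+0 mod 2 = 1
  c[6] = d·G[:,6] = (01100001110)·(00010000000) mod 2 = 0+0+0+0+0+0+0+0+0+0+0 mod 2 = 0
  c[7] = d·G[:,7] = (01100001110)·(00001111111) mod 2 = 0+0+0+0+0+0+0+1+1+1+0 mod 2 = 1
  c[8] = d·G[:,8] = (01100001110)·(00001000000) mod 2 = 0+0+0+0+0+0+0+0+0+0+0 mod 2 = 0
  c[9] = d·G[:,9] = (01100001110)·(00000100000) mod 2 = 0+0+0+0+0+0+0+0+0+0+0 mod 2 = 0
  c[10] = d·G[:,10] = (01100001110)·(00000010000) mod 2 = 0+0+0+0+0+0+0+0+0+0+0 mod 2 = 0
  c[11] = d·G[:,11] = (01100001110)·(00000001000) mod 2 = 0+0+0+0+0+0+0+1+0+0+0 mod 2 = 1
  c[12] = d·G[:,12] = (01100001110)·(00000000100) mod 2 = 0+0+0+0+0+0+0+0+1+0+0 mod 2 = 1
  c[13] = d·G[:,13] = (01100001110)·(00000000010) mod 2 = 0+0+0+0+0+0+0+0+0+1+0 mod 2 = 1
  c[14] = d·G[:,14] = (01100001110)·(00000000001) mod 2 = 0+0+0+0+0+0+0+0+0+0+0 mod 2 = 0
Codeword = 000111010001110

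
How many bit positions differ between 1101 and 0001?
XOR = 1100, count of 1s = 2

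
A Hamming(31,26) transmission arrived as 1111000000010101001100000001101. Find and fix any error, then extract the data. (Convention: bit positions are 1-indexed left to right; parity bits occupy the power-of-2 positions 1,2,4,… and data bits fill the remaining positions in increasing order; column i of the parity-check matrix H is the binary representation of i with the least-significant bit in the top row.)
Syndrome s = H · r^T (mod 2), r = 1111000000010101001100000001101:
  s[0] = (1010101010101010101010101010101)·(1111000000010101001100000001101) mod 2 = 1+0+1+0+0+0+0+0+0+0+0+0+0+0+0+0+0+0+1+0+0+0+0+0+0+0+0+0+1+0+1 mod 2 = 1
  s[1] = (0110011001100110011001100110011)·(1111000000010101001100000001101) mod 2 = 0+1+1+0+0+0+0+0+0+0+0+0+0+1+0+0+0+0+1+0+0+0+0+0+0+0+0+0+0+0+1 mod 2 = 1
  s[2] = (0001111000011110000111100001111)·(1111000000010101001100000001101) mod 2 = 0+0+0+1+0+0+0+0+0+0+0+1+0+1+0+0+0+0+0+1+0+0+0+0+0+0+0+1+1+0+1 mod 2 = 1
  s[3] = (0000000111111110000000011111111)·(1111000000010101001100000001101) mod 2 = 0+0+0+0+0+0+0+0+0+0+0+1+0+1+0+0+0+0+0+0+0+0+0+0+0+0+0+1+1+0+1 mod 2 = 1
  s[4] = (0000000000000001111111111111111)·(1111000000010101001100000001101) mod 2 = 0+0+0+0+0+0+0+0+0+0+0+0+0+0+0+1+0+0+1+1+0+0+0+0+0+0+0+1+1+0+1 mod 2 = 0
Syndrome = 11110
Column 15 of H equals this syndrome → error at bit 15 (1-indexed).
Flip bit 15: 1111000000010101001100000001101 → 1111000000010111001100000001101
Extract data bits at positions {3,5,6,7,9,10,11,12,13,14,15,17,18,19,20,21,22,23,24,25,26,27,28,29,30,31}: 10000001011001100000001101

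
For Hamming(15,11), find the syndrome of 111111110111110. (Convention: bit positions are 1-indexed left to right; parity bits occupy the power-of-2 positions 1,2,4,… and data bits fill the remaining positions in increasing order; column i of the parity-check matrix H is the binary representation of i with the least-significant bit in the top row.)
Syndrome s = H · r^T (mod 2), r = 111111110111110:
  s[0] = (101010101010101)·(111111110111110) mod 2 = 1+0+1+0+1+0+1+0+0+0+1+0+1+0+0 mod 2 = 0
  s[1] = (011001100110011)·(111111110111110) mod 2 = 0+1+1+0+0+1+1+0+0+1+1+0+0+1+0 mod 2 = 1
  s[2] = (000111100001111)·(111111110111110) mod 2 = 0+0+0+1+1+1+1+0+0+0+0+1+1+1+0 mod 2 = 1
  s[3] = (000000011111111)·(111111110111110) mod 2 = 0+0+0+0+0+0+0+1+0+1+1+1+1+1+0 mod 2 = 0
Syndrome = 0110
Non-zero syndrome: error at position 6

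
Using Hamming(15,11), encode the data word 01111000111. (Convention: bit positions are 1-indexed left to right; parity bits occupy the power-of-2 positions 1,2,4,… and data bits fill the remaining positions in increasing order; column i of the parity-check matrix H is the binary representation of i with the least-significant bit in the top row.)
Codeword c = d · G (mod 2), d = 01111000111:
  c[0] = d·G[:,0] = (01111000111)·(11011010101) mod 2 = 0+1+0+1+1+0+0+0+1+0+1 mod 2 = 1
  c[1] = d·G[:,1] = (01111000111)·(10110110011) mod 2 = 0+0+1+1+0+0+0+0+0+1+1 mod 2 = 0
  c[2] = d·G[:,2] = (01111000111)·(10000000000) mod 2 = 0+0+0+0+0+0+0+0+0+0+0 mod 2 = 0
  c[3] = d·G[:,3] = (01111000111)·(01110001111) mod 2 = 0+1+1+1+0+0+0+0+1+1+1 mod 2 = 0
  c[4] = d·G[:,4] = (01111000111)·(01000000000) mod 2 = 0+1+0+0+0+0+0+0+0+0+0 mod 2 = 1
  c[5] = d·G[:,5] = (01111000111)·(00100000000) mod 2 = 0+0+1+0+0+0+0+0+0+0+0 mod 2 = 1
  c[6] = d·G[:,6] = (01111000111)·(00010000000) mod 2 = 0+0+0+1+0+0+0+0+0+0+0 mod 2 = 1
  c[7] = d·G[:,7] = (01111000111)·(00001111111) mod 2 = 0+0+0+0+1+0+0+0+1+1+1 mod 2 = 0
  c[8] = d·G[:,8] = (01111000111)·(00001000000) mod 2 = 0+0+0+0+1+0+0+0+0+0+0 mod 2 = 1
  c[9] = d·G[:,9] = (01111000111)·(00000100000) mod 2 = 0+0+0+0+0+0+0+0+0+0+0 mod 2 = 0
  c[10] = d·G[:,10] = (01111000111)·(00000010000) mod 2 = 0+0+0+0+0+0+0+0+0+0+0 mod 2 = 0
  c[11] = d·G[:,11] = (01111000111)·(00000001000) mod 2 = 0+0+0+0+0+0+0+0+0+0+0 mod 2 = 0
  c[12] = d·G[:,12] = (01111000111)·(00000000100) mod 2 = 0+0+0+0+0+0+0+0+1+0+0 mod 2 = 1
  c[13] = d·G[:,13] = (01111000111)·(00000000010) mod 2 = 0+0+0+0+0+0+0+0+0+1+0 mod 2 = 1
  c[14] = d·G[:,14] = (01111000111)·(00000000001) mod 2 = 0+0+0+0+0+0+0+0+0+0+1 mod 2 = 1
Codeword = 100011101000111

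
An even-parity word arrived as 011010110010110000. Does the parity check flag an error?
Sum of received bits: 0+1+1+0+1+0+1+1+0+0+1+0+1+1+0+0+0+0 = 8; 8 mod 2 = 0. Result is 0 → no error detected.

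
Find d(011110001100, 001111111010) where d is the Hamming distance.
XOR = 010001110110, count of 1s = 6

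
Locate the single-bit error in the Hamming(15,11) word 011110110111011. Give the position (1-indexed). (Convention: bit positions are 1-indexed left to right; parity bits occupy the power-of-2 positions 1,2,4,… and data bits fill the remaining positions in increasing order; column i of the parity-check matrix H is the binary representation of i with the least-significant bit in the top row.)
Syndrome s = H · r^T (mod 2), r = 011110110111011:
  s[0] = (101010101010101)·(011110110111011) mod 2 = 0+0+1+0+1+0+1+0+0+0+1+0+0+0+1 mod 2 = 1
  s[1] = (011001100110011)·(011110110111011) mod 2 = 0+1+1+0+0+0+1+0+0+1+1+0+0+1+1 mod 2 = 1
  s[2] = (000111100001111)·(011110110111011) mod 2 = 0+0+0+1+1+0+1+0+0+0+0+1+0+1+1 mod 2 = 0
  s[3] = (000000011111111)·(011110110111011) mod 2 = 0+0+0+0+0+0+0+1+0+1+1+1+0+1+1 mod 2 = 0
Syndrome = 1100
Column i of H is the binary representation of i, so the syndrome is the binary index of the flipped bit.
Read s = 1100 with s[0] as LSB: 1·2^0 + 1·2^1 + 0·2^2 + 0·2^3 = 3.
Error is at bit position 3.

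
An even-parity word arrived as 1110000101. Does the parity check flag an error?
Sum of received bits: 1+1+1+0+0+0+0+1+0+1 = 5; 5 mod 2 = 1. Result is 1 ≠ 0 → error detected.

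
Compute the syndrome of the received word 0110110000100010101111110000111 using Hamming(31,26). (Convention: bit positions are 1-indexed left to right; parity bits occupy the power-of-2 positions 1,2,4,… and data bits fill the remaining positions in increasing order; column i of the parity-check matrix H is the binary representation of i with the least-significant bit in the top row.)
Syndrome s = H · r^T (mod 2), r = 0110110000100010101111110000111:
  s[0] = (1010101010101010101010101010101)·(0110110000100010101111110000111) mod 2 = 0+0+1+0+1+0+0+0+0+0+1+0+0+0+1+0+1+0+1+0+1+0+1+0+0+0+0+0+1+0+1 mod 2 = 0
  s[1] = (0110011001100110011001100110011)·(0110110000100010101111110000111) mod 2 = 0+1+1+0+0+1+0+0+0+0+1+0+0+0+1+0+0+0+1+0+0+1+1+0+0+0+0+0+0+1+1 mod 2 = 0
  s[2] = (0001111000011110000111100001111)·(0110110000100010101111110000111) mod 2 = 0+0+0+0+1+1+0+0+0+0+0+0+0+0+1+0+0+0+0+1+1+1+1+0+0+0+0+0+1+1+1 mod 2 = 0
  s[3] = (0000000111111110000000011111111)·(0110110000100010101111110000111) mod 2 = 0+0+0+0+0+0+0+0+0+0+1+0+0+0+1+0+0+0+0+0+0+0+0+1+0+0+0+0+1+1+1 mod 2 = 0
  s[4] = (0000000000000001111111111111111)·(0110110000100010101111110000111) mod 2 = 0+0+0+0+0+0+0+0+0+0+0+0+0+0+0+0+1+0+1+1+1+1+1+1+0+0+0+0+1+1+1 mod 2 = 0
Syndrome = 00000
s = 0: no error detected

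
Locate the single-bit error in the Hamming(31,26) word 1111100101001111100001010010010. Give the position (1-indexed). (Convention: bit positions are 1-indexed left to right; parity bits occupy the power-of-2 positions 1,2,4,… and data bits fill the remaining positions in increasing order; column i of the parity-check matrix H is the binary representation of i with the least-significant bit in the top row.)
Syndrome s = H · r^T (mod 2), r = 1111100101001111100001010010010:
  s[0] = (1010101010101010101010101010101)·(1111100101001111100001010010010) mod 2 = 1+0+1+0+1+0+0+0+0+0+0+0+1+0+1+0+1+0+0+0+0+0+0+0+0+0+1+0+0+0+0 mod 2 = 1
  s[1] = (0110011001100110011001100110011)·(1111100101001111100001010010010) mod 2 = 0+1+1+0+0+0+0+0+0+1+0+0+0+1+1+0+0+0+0+0+0+1+0+0+0+0+1+0+0+1+0 mod 2 = 0
  s[2] = (0001111000011110000111100001111)·(1111100101001111100001010010010) mod 2 = 0+0+0+1+1+0+0+0+0+0+0+0+1+1+1+0+0+0+0+0+0+1+0+0+0+0+0+0+0+1+0 mod 2 = 1
  s[3] = (0000000111111110000000011111111)·(1111100101001111100001010010010) mod 2 = 0+0+0+0+0+0+0+1+0+1+0+0+1+1+1+0+0+0+0+0+0+0+0+1+0+0+1+0+0+1+0 mod 2 = 0
  s[4] = (0000000000000001111111111111111)·(1111100101001111100001010010010) mod 2 = 0+0+0+0+0+0+0+0+0+0+0+0+0+0+0+1+1+0+0+0+0+1+0+1+0+0+1+0+0+1+0 mod 2 = 0
Syndrome = 10100
Column i of H is the binary representation of i, so the syndrome is the binary index of the flipped bit.
Read s = 10100 with s[0] as LSB: 1·2^0 + 0·2^1 + 1·2^2 + 0·2^3 + 0·2^4 = 5.
Error is at bit position 5.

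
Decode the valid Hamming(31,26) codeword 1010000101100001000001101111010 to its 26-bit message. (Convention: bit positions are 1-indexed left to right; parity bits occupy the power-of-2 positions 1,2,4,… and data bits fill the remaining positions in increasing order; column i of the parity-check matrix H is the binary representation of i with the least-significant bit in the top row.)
Parity bits occupy power-of-2 positions; data bits are at positions {3,5,6,7,9,10,11,12,13,14,15,17,18,19,20,21,22,23,24,25,26,27,28,29,30,31} (1-indexed).
Extract: c[3]=1 c[5]=0 c[6]=0 c[7]=0 c[9]=0 c[10]=1 c[11]=1 c[12]=0 c[13]=0 c[14]=0 c[15]=0 c[17]=0 c[18]=0 c[19]=0 c[20]=0 c[21]=0 c[22]=1 c[23]=1 c[24]=0 c[25]=1 c[26]=1 c[27]=1 c[28]=1 c[29]=0 c[30]=1 c[31]=0
Data = 10000110000000001101111010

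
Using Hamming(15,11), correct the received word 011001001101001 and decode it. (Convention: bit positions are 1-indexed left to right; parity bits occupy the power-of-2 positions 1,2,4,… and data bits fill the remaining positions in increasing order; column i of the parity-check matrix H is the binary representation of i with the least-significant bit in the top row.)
Syndrome s = H · r^T (mod 2), r = 011001001101001:
  s[0] = (101010101010101)·(011001001101001) mod 2 = 0+0+1+0+0+0+0+0+1+0+0+0+0+0+1 mod 2 = 1
  s[1] = (011001100110011)·(011001001101001) mod 2 = 0+1+1+0+0+1+0+0+0+1+0+0+0+0+1 mod 2 = 1
  s[2] = (000111100001111)·(011001001101001) mod 2 = 0+0+0+0+0+1+0+0+0+0+0+1+0+0+1 mod 2 = 1
  s[3] = (000000011111111)·(011001001101001) mod 2 = 0+0+0+0+0+0+0+0+1+1+0+1+0+0+1 mod 2 = 0
Syndrome = 1110
Column 7 of H equals this syndrome → error at bit 7 (1-indexed).
Flip bit 7: 011001001101001 → 011001101101001
Extract data bits at positions {3,5,6,7,9,10,11,12,13,14,15}: 10111101001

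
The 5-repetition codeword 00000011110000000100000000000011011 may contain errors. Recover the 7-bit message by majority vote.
Split into 5-bit blocks and majority-vote each:
  block 1 = 00000: 0 ones, 5 zeros → 0
  block 2 = 01111: 4 ones, 1 zeros → 1
  block 3 = 00000: 0 ones, 5 zeros → 0
  block 4 = 00100: 1 ones, 4 zeros → 0
  block 5 = 00000: 0 ones, 5 zeros → 0
  block 6 = 00000: 0 ones, 5 zeros → 0
  block 7 = 11011: 4 ones, 1 zeros → 1
Decoded = 0100001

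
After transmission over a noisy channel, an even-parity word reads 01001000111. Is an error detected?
Sum of received bits: 0+1+0+0+1+0+0+0+1+1+1 = 5; 5 mod 2 = 1. Result is 1 ≠ 0 → error detected.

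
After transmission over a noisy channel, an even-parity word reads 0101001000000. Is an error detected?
Sum of received bits: 0+1+0+1+0+0+1+0+0+0+0+0+0 = 3; 3 mod 2 = 1. Result is 1 ≠ 0 → error detected.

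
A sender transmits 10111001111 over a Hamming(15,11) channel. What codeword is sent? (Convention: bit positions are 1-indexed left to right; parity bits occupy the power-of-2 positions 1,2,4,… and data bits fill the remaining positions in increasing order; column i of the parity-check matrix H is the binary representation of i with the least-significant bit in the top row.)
Codeword c = d · G (mod 2), d = 10111001111:
  c[0] = d·G[:,0] = (10111001111)·(11011010101) mod 2 = 1+0+0+1+1+0+0+0+1+0+1 mod 2 = 1
  c[1] = d·G[:,1] = (10111001111)·(10110110011) mod 2 = 1+0+1+1+0+0+0+0+0+1+1 mod 2 = 1
  c[2] = d·G[:,2] = (10111001111)·(10000000000) mod 2 = 1+0+0+0+0+0+0+0+0+0+0 mod 2 = 1
  c[3] = d·G[:,3] = (10111001111)·(01110001111) mod 2 = 0+0+1+1+0+0+0+1+1+1+1 mod 2 = 0
  c[4] = d·G[:,4] = (10111001111)·(01000000000) mod 2 = 0+0+0+0+0+0+0+0+0+0+0 mod 2 = 0
  c[5] = d·G[:,5] = (10111001111)·(00100000000) mod 2 = 0+0+1+0+0+0+0+0+0+0+0 mod 2 = 1
  c[6] = d·G[:,6] = (10111001111)·(00010000000) mod 2 = 0+0+0+1+0+0+0+0+0+0+0 mod 2 = 1
  c[7] = d·G[:,7] = (10111001111)·(00001111111) mod 2 = 0+0+0+0+1+0+0+1+1+1+1 mod 2 = 1
  c[8] = d·G[:,8] = (10111001111)·(00001000000) mod 2 = 0+0+0+0+1+0+0+0+0+0+0 mod 2 = 1
  c[9] = d·G[:,9] = (10111001111)·(00000100000) mod 2 = 0+0+0+0+0+0+0+0+0+0+0 mod 2 = 0
  c[10] = d·G[:,10] = (10111001111)·(00000010000) mod 2 = 0+0+0+0+0+0+0+0+0+0+0 mod 2 = 0
  c[11] = d·G[:,11] = (10111001111)·(00000001000) mod 2 = 0+0+0+0+0+0+0+1+0+0+0 mod 2 = 1
  c[12] = d·G[:,12] = (10111001111)·(00000000100) mod 2 = 0+0+0+0+0+0+0+0+1+0+0 mod 2 = 1
  c[13] = d·G[:,13] = (10111001111)·(00000000010) mod 2 = 0+0+0+0+0+0+0+0+0+1+0 mod 2 = 1
  c[14] = d·G[:,14] = (10111001111)·(00000000001) mod 2 = 0+0+0+0+0+0+0+0+0+0+1 mod 2 = 1
Codeword = 111001111001111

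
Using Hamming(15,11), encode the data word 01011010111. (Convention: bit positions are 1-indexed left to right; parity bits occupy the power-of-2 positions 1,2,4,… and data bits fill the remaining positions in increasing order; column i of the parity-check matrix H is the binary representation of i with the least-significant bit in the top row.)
Codeword c = d · G (mod 2), d = 01011010111:
  c[0] = d·G[:,0] = (01011010111)·(11011010101) mod 2 = 0+1+0+1+1+0+1+0+1+0+1 mod 2 = 0
  c[1] = d·G[:,1] = (01011010111)·(10110110011) mod 2 = 0+0+0+1+0+0+1+0+0+1+1 mod 2 = 0
  c[2] = d·G[:,2] = (01011010111)·(10000000000) mod 2 = 0+0+0+0+0+0+0+0+0+0+0 mod 2 = 0
  c[3] = d·G[:,3] = (01011010111)·(01110001111) mod 2 = 0+1+0+1+0+0+0+0+1+1+1 mod 2 = 1
  c[4] = d·G[:,4] = (01011010111)·(01000000000) mod 2 = 0+1+0+0+0+0+0+0+0+0+0 mod 2 = 1
  c[5] = d·G[:,5] = (01011010111)·(00100000000) mod 2 = 0+0+0+0+0+0+0+0+0+0+0 mod 2 = 0
  c[6] = d·G[:,6] = (01011010111)·(00010000000) mod 2 = 0+0+0+1+0+0+0+0+0+0+0 mod 2 = 1
  c[7] = d·G[:,7] = (01011010111)·(00001111111) mod 2 = 0+0+0+0+1+0+1+0+1+1+1 mod 2 = 1
  c[8] = d·G[:,8] = (01011010111)·(00001000000) mod 2 = 0+0+0+0+1+0+0+0+0+0+0 mod 2 = 1
  c[9] = d·G[:,9] = (01011010111)·(00000100000) mod 2 = 0+0+0+0+0+0+0+0+0+0+0 mod 2 = 0
  c[10] = d·G[:,10] = (01011010111)·(00000010000) mod 2 = 0+0+0+0+0+0+1+0+0+0+0 mod 2 = 1
  c[11] = d·G[:,11] = (01011010111)·(00000001000) mod 2 = 0+0+0+0+0+0+0+0+0+0+0 mod 2 = 0
  c[12] = d·G[:,12] = (01011010111)·(00000000100) mod 2 = 0+0+0+0+0+0+0+0+1+0+0 mod 2 = 1
  c[13] = d·G[:,13] = (01011010111)·(00000000010) mod 2 = 0+0+0+0+0+0+0+0+0+1+0 mod 2 = 1
  c[14] = d·G[:,14] = (01011010111)·(00000000001) mod 2 = 0+0+0+0+0+0+0+0+0+0+1 mod 2 = 1
Codeword = 000110111010111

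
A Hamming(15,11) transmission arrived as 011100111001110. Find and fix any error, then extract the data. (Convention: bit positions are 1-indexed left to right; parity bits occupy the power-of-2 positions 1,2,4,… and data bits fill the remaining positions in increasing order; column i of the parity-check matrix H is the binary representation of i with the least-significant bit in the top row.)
Syndrome s = H · r^T (mod 2), r = 011100111001110:
  s[0] = (101010101010101)·(011100111001110) mod 2 = 0+0+1+0+0+0+1+0+1+0+0+0+1+0+0 mod 2 = 0
  s[1] = (011001100110011)·(011100111001110) mod 2 = 0+1+1+0+0+0+1+0+0+0+0+0+0+1+0 mod 2 = 0
  s[2] = (000111100001111)·(011100111001110) mod 2 = 0+0+0+1+0+0+1+0+0+0+0+1+1+1+0 mod 2 = 1
  s[3] = (000000011111111)·(011100111001110) mod 2 = 0+0+0+0+0+0+0+1+1+0+0+1+1+1+0 mod 2 = 1
Syndrome = 0011
Column 12 of H equals this syndrome → error at bit 12 (1-indexed).
Flip bit 12: 011100111001110 → 011100111000110
Extract data bits at positions {3,5,6,7,9,10,11,12,13,14,15}: 10011000110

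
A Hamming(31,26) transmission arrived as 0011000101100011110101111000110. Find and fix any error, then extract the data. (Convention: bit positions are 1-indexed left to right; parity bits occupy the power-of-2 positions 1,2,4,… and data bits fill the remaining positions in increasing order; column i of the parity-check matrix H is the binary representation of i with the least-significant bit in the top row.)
Syndrome s = H · r^T (mod 2), r = 0011000101100011110101111000110:
  s[0] = (1010101010101010101010101010101)·(0011000101100011110101111000110) mod 2 = 0+0+1+0+0+0+0+0+0+0+1+0+0+0+1+0+1+0+0+0+0+0+1+0+1+0+0+0+1+0+0 mod 2 = 1
  s[1] = (0110011001100110011001100110011)·(0011000101100011110101111000110) mod 2 = 0+0+1+0+0+0+0+0+0+1+1+0+0+0+1+0+0+1+0+0+0+1+1+0+0+0+0+0+0+1+0 mod 2 = 0
  s[2] = (0001111000011110000111100001111)·(0011000101100011110101111000110) mod 2 = 0+0+0+1+0+0+0+0+0+0+0+0+0+0+1+0+0+0+0+1+0+1+1+0+0+0+0+0+1+1+0 mod 2 = 1
  s[3] = (0000000111111110000000011111111)·(0011000101100011110101111000110) mod 2 = 0+0+0+0+0+0+0+1+0+1+1+0+0+0+1+0+0+0+0+0+0+0+0+1+1+0+0+0+1+1+0 mod 2 = 0
  s[4] = (0000000000000001111111111111111)·(0011000101100011110101111000110) mod 2 = 0+0+0+0+0+0+0+0+0+0+0+0+0+0+0+1+1+1+0+1+0+1+1+1+1+0+0+0+1+1+0 mod 2 = 0
Syndrome = 10100
Column 5 of H equals this syndrome → error at bit 5 (1-indexed).
Flip bit 5: 0011000101100011110101111000110 → 0011100101100011110101111000110
Extract data bits at positions {3,5,6,7,9,10,11,12,13,14,15,17,18,19,20,21,22,23,24,25,26,27,28,29,30,31}: 11000110001110101111000110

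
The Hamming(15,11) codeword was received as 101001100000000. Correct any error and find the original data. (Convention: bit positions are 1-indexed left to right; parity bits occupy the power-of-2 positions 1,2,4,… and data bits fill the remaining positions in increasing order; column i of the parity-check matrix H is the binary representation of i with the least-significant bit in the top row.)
Syndrome s = H · r^T (mod 2), r = 101001100000000:
  s[0] = (101010101010101)·(101001100000000) mod 2 = 1+0+1+0+0+0+1+0+0+0+0+0+0+0+0 mod 2 = 1
  s[1] = (011001100110011)·(101001100000000) mod 2 = 0+0+1+0+0+1+1+0+0+0+0+0+0+0+0 mod 2 = 1
  s[2] = (000111100001111)·(101001100000000) mod 2 = 0+0+0+0+0+1+1+0+0+0+0+0+0+0+0 mod 2 = 0
  s[3] = (000000011111111)·(101001100000000) mod 2 = 0+0+0+0+0+0+0+0+0+0+0+0+0+0+0 mod 2 = 0
Syndrome = 1100
Column 3 of H equals this syndrome → error at bit 3 (1-indexed).
Flip bit 3: 101001100000000 → 100001100000000
Extract data bits at positions {3,5,6,7,9,10,11,12,13,14,15}: 00110000000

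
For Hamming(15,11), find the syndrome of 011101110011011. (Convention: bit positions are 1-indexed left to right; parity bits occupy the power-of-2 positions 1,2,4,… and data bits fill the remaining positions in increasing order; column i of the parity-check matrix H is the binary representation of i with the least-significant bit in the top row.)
Syndrome s = H · r^T (mod 2), r = 011101110011011:
  s[0] = (101010101010101)·(011101110011011) mod 2 = 0+0+1+0+0+0+1+0+0+0+1+0+0+0+1 mod 2 = 0
  s[1] = (011001100110011)·(011101110011011) mod 2 = 0+1+1+0+0+1+1+0+0+0+1+0+0+1+1 mod 2 = 1
  s[2] = (000111100001111)·(011101110011011) mod 2 = 0+0+0+1+0+1+1+0+0+0+0+1+0+1+1 mod 2 = 0
  s[3] = (000000011111111)·(011101110011011) mod 2 = 0+0+0+0+0+0+0+1+0+0+1+1+0+1+1 mod 2 = 1
Syndrome = 0101
Non-zero syndrome: error at position 10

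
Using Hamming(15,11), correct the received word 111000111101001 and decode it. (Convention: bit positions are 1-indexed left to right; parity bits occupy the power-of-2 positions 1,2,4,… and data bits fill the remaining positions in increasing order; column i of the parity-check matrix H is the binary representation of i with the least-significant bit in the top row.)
Syndrome s = H · r^T (mod 2), r = 111000111101001:
  s[0] = (101010101010101)·(111000111101001) mod 2 = 1+0+1+0+0+0+1+0+1+0+0+0+0+0+1 mod 2 = 1
  s[1] = (011001100110011)·(111000111101001) mod 2 = 0+1+1+0+0+0+1+0+0+1+0+0+0+0+1 mod 2 = 1
  s[2] = (000111100001111)·(111000111101001) mod 2 = 0+0+0+0+0+0+1+0+0+0+0+1+0+0+1 mod 2 = 1
  s[3] = (000000011111111)·(111000111101001) mod 2 = 0+0+0+0+0+0+0+1+1+1+0+1+0+0+1 mod 2 = 1
Syndrome = 1111
Column 15 of H equals this syndrome → error at bit 15 (1-indexed).
Flip bit 15: 111000111101001 → 111000111101000
Extract data bits at positions {3,5,6,7,9,10,11,12,13,14,15}: 10011101000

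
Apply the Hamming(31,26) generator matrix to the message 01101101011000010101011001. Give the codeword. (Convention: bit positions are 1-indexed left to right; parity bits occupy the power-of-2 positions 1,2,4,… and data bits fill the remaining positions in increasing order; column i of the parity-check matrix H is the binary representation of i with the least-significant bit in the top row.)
Codeword c = d · G (mod 2), d = 01101101011000010101011001:
  c[0] = d·G[:,0] = (01101101011000010101011001)·(11011010101101010101010101) mod 2 = 0+1+0+0+1+0+0+0+0+0+1+0+0+0+0+1+0+1+0+1+0+1+0+0+0+1 mod 2 = 0
  c[1] = d·G[:,1] = (01101101011000010101011001)·(10110110011011001100110011) mod 2 = 0+0+1+0+0+1+0+0+0+1+1+0+0+0+0+0+0+1+0+0+0+1+0+0+0+1 mod 2 = 1
  c[2] = d·G[:,2] = (01101101011000010101011001)·(10000000000000000000000000) mod 2 = 0+0+0+0+0+0+0+0+0+0+0+0+0+0+0+0+0+0+0+0+0+0+0+0+0+0 mod 2 = 0
  c[3] = d·G[:,3] = (01101101011000010101011001)·(01110001111000111100001111) mod 2 = 0+1+1+0+0+0+0+1+0+1+1+0+0+0+0+1+0+1+0+0+0+0+1+0+0+1 mod 2 = 1
  c[4] = d·G[:,4] = (01101101011000010101011001)·(01000000000000000000000000) mod 2 = 0+1+0+0+0+0+0+0+0+0+0+0+0+0+0+0+0+0+0+0+0+0+0+0+0+0 mod 2 = 1
  c[5] = d·G[:,5] = (01101101011000010101011001)·(00100000000000000000000000) mod 2 = 0+0+1+0+0+0+0+0+0+0+0+0+0+0+0+0+0+0+0+0+0+0+0+0+0+0 mod 2 = 1
  c[6] = d·G[:,6] = (01101101011000010101011001)·(00010000000000000000000000) mod 2 = 0+0+0+0+0+0+0+0+0+0+0+0+0+0+0+0+0+0+0+0+0+0+0+0+0+0 mod 2 = 0
  c[7] = d·G[:,7] = (01101101011000010101011001)·(00001111111000000011111111) mod 2 = 0+0+0+0+1+1+0+1+0+1+1+0+0+0+0+0+0+0+0+1+0+1+1+0+0+1 mod 2 = 1
  c[8] = d·G[:,8] = (01101101011000010101011001)·(00001000000000000000000000) mod 2 = 0+0+0+0+1+0+0+0+0+0+0+0+0+0+0+0+0+0+0+0+0+0+0+0+0+0 mod 2 = 1
  c[9] = d·G[:,9] = (01101101011000010101011001)·(00000100000000000000000000) mod 2 = 0+0+0+0+0+1+0+0+0+0+0+0+0+0+0+0+0+0+0+0+0+0+0+0+0+0 mod 2 = 1
  c[10] = d·G[:,10] = (01101101011000010101011001)·(00000010000000000000000000) mod 2 = 0+0+0+0+0+0+0+0+0+0+0+0+0+0+0+0+0+0+0+0+0+0+0+0+0+0 mod 2 = 0
  c[11] = d·G[:,11] = (01101101011000010101011001)·(00000001000000000000000000) mod 2 = 0+0+0+0+0+0+0+1+0+0+0+0+0+0+0+0+0+0+0+0+0+0+0+0+0+0 mod 2 = 1
  c[12] = d·G[:,12] = (01101101011000010101011001)·(00000000100000000000000000) mod 2 = 0+0+0+0+0+0+0+0+0+0+0+0+0+0+0+0+0+0+0+0+0+0+0+0+0+0 mod 2 = 0
  c[13] = d·G[:,13] = (01101101011000010101011001)·(00000000010000000000000000) mod 2 = 0+0+0+0+0+0+0+0+0+1+0+0+0+0+0+0+0+0+0+0+0+0+0+0+0+0 mod 2 = 1
  c[14] = d·G[:,14] = (01101101011000010101011001)·(00000000001000000000000000) mod 2 = 0+0+0+0+0+0+0+0+0+0+1+0+0+0+0+0+0+0+0+0+0+0+0+0+0+0 mod 2 = 1
  c[15] = d·G[:,15] = (01101101011000010101011001)·(00000000000111111111111111) mod 2 = 0+0+0+0+0+0+0+0+0+0+0+0+0+0+0+1+0+1+0+1+0+1+1+0+0+1 mod 2 = 0
  c[16] = d·G[:,16] = (01101101011000010101011001)·(00000000000100000000000000) mod 2 = 0+0+0+0+0+0+0+0+0+0+0+0+0+0+0+0+0+0+0+0+0+0+0+0+0+0 mod 2 = 0
  c[17] = d·G[:,17] = (01101101011000010101011001)·(00000000000010000000000000) mod 2 = 0+0+0+0+0+0+0+0+0+0+0+0+0+0+0+0+0+0+0+0+0+0+0+0+0+0 mod 2 = 0
  c[18] = d·G[:,18] = (01101101011000010101011001)·(00000000000001000000000000) mod 2 = 0+0+0+0+0+0+0+0+0+0+0+0+0+0+0+0+0+0+0+0+0+0+0+0+0+0 mod 2 = 0
  c[19] = d·G[:,19] = (01101101011000010101011001)·(00000000000000100000000000) mod 2 = 0+0+0+0+0+0+0+0+0+0+0+0+0+0+0+0+0+0+0+0+0+0+0+0+0+0 mod 2 = 0
  c[20] = d·G[:,20] = (01101101011000010101011001)·(00000000000000010000000000) mod 2 = 0+0+0+0+0+0+0+0+0+0+0+0+0+0+0+1+0+0+0+0+0+0+0+0+0+0 mod 2 = 1
  c[21] = d·G[:,21] = (01101101011000010101011001)·(00000000000000001000000000) mod 2 = 0+0+0+0+0+0+0+0+0+0+0+0+0+0+0+0+0+0+0+0+0+0+0+0+0+0 mod 2 = 0
  c[22] = d·G[:,22] = (01101101011000010101011001)·(00000000000000000100000000) mod 2 = 0+0+0+0+0+0+0+0+0+0+0+0+0+0+0+0+0+1+0+0+0+0+0+0+0+0 mod 2 = 1
  c[23] = d·G[:,23] = (01101101011000010101011001)·(00000000000000000010000000) mod 2 = 0+0+0+0+0+0+0+0+0+0+0+0+0+0+0+0+0+0+0+0+0+0+0+0+0+0 mod 2 = 0
  c[24] = d·G[:,24] = (01101101011000010101011001)·(00000000000000000001000000) mod 2 = 0+0+0+0+0+0+0+0+0+0+0+0+0+0+0+0+0+0+0+1+0+0+0+0+0+0 mod 2 = 1
  c[25] = d·G[:,25] = (01101101011000010101011001)·(00000000000000000000100000) mod 2 = 0+0+0+0+0+0+0+0+0+0+0+0+0+0+0+0+0+0+0+0+0+0+0+0+0+0 mod 2 = 0
  c[26] = d·G[:,26] = (01101101011000010101011001)·(00000000000000000000010000) mod 2 = 0+0+0+0+0+0+0+0+0+0+0+0+0+0+0+0+0+0+0+0+0+1+0+0+0+0 mod 2 = 1
  c[27] = d·G[:,27] = (01101101011000010101011001)·(00000000000000000000001000) mod 2 = 0+0+0+0+0+0+0+0+0+0+0+0+0+0+0+0+0+0+0+0+0+0+1+0+0+0 mod 2 = 1
  c[28] = d·G[:,28] = (01101101011000010101011001)·(00000000000000000000000100) mod 2 = 0+0+0+0+0+0+0+0+0+0+0+0+0+0+0+0+0+0+0+0+0+0+0+0+0+0 mod 2 = 0
  c[29] = d·G[:,29] = (01101101011000010101011001)·(00000000000000000000000010) mod 2 = 0+0+0+0+0+0+0+0+0+0+0+0+0+0+0+0+0+0+0+0+0+0+0+0+0+0 mod 2 = 0
  c[30] = d·G[:,30] = (01101101011000010101011001)·(00000000000000000000000001) mod 2 = 0+0+0+0+0+0+0+0+0+0+0+0+0+0+0+0+0+0+0+0+0+0+0+0+0+1 mod 2 = 1
Codeword = 0101110111010110000010101011001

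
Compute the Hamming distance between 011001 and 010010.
XOR = 001011, count of 1s = 3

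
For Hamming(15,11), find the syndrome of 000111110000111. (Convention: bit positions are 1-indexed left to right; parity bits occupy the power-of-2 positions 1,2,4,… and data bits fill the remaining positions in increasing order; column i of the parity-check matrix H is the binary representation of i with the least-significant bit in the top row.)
Syndrome s = H · r^T (mod 2), r = 000111110000111:
  s[0] = (101010101010101)·(000111110000111) mod 2 = 0+0+0+0+1+0+1+0+0+0+0+0+1+0+1 mod 2 = 0
  s[1] = (011001100110011)·(000111110000111) mod 2 = 0+0+0+0+0+1+1+0+0+0+0+0+0+1+1 mod 2 = 0
  s[2] = (000111100001111)·(000111110000111) mod 2 = 0+0+0+1+1+1+1+0+0+0+0+0+1+1+1 mod 2 = 1
  s[3] = (000000011111111)·(000111110000111) mod 2 = 0+0+0+0+0+0+0+1+0+0+0+0+1+1+1 mod 2 = 0
Syndrome = 0010
Non-zero syndrome: error at position 4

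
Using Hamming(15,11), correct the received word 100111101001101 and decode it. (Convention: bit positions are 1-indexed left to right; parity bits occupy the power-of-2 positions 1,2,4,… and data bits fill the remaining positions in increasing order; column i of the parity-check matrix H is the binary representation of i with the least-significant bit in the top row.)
Syndrome s = H · r^T (mod 2), r = 100111101001101:
  s[0] = (101010101010101)·(100111101001101) mod 2 = 1+0+0+0+1+0+1+0+1+0+0+0+1+0+1 mod 2 = 0
  s[1] = (011001100110011)·(100111101001101) mod 2 = 0+0+0+0+0+1+1+0+0+0+0+0+0+0+1 mod 2 = 1
  s[2] = (000111100001111)·(100111101001101) mod 2 = 0+0+0+1+1+1+1+0+0+0+0+1+1+0+1 mod 2 = 1
  s[3] = (000000011111111)·(100111101001101) mod 2 = 0+0+0+0+0+0+0+0+1+0+0+1+1+0+1 mod 2 = 0
Syndrome = 0110
Column 6 of H equals this syndrome → error at bit 6 (1-indexed).
Flip bit 6: 100111101001101 → 100110101001101
Extract data bits at positions {3,5,6,7,9,10,11,12,13,14,15}: 01011001101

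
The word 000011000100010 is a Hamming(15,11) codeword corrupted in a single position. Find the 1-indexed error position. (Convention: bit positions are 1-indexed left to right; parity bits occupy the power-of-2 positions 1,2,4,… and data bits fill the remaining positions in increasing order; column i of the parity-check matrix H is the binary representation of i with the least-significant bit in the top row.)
Syndrome s = H · r^T (mod 2), r = 000011000100010:
  s[0] = (101010101010101)·(000011000100010) mod 2 = 0+0+0+0+1+0+0+0+0+0+0+0+0+0+0 mod 2 = 1
  s[1] = (011001100110011)·(000011000100010) mod 2 = 0+0+0+0+0+1+0+0+0+1+0+0+0+1+0 mod 2 = 1
  s[2] = (000111100001111)·(000011000100010) mod 2 = 0+0+0+0+1+1+0+0+0+0+0+0+0+1+0 mod 2 = 1
  s[3] = (000000011111111)·(000011000100010) mod 2 = 0+0+0+0+0+0+0+0+0+1+0+0+0+1+0 mod 2 = 0
Syndrome = 1110
Column i of H is the binary representation of i, so the syndrome is the binary index of the flipped bit.
Read s = 1110 with s[0] as LSB: 1·2^0 + 1·2^1 + 1·2^2 + 0·2^3 = 7.
Error is at bit position 7.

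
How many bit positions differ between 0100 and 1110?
XOR = 1010, count of 1s = 2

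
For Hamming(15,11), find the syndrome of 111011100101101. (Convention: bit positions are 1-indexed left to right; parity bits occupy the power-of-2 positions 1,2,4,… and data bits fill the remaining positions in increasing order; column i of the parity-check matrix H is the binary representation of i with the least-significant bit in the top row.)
Syndrome s = H · r^T (mod 2), r = 111011100101101:
  s[0] = (101010101010101)·(111011100101101) mod 2 = 1+0+1+0+1+0+1+0+0+0+0+0+1+0+1 mod 2 = 0
  s[1] = (011001100110011)·(111011100101101) mod 2 = 0+1+1+0+0+1+1+0+0+1+0+0+0+0+1 mod 2 = 0
  s[2] = (000111100001111)·(111011100101101) mod 2 = 0+0+0+0+1+1+1+0+0+0+0+1+1+0+1 mod 2 = 0
  s[3] = (000000011111111)·(111011100101101) mod 2 = 0+0+0+0+0+0+0+0+0+1+0+1+1+0+1 mod 2 = 0
Syndrome = 0000
s = 0: no error detected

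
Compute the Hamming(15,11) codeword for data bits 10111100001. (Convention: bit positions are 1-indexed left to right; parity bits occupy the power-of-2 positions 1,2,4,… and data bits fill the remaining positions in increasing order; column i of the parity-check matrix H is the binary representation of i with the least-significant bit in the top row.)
Codeword c = d · G (mod 2), d = 10111100001:
  c[0] = d·G[:,0] = (10111100001)·(11011010101) mod 2 = 1+0+0+1+1+0+0+0+0+0+1 mod 2 = 0
  c[1] = d·G[:,1] = (10111100001)·(10110110011) mod 2 = 1+0+1+1+0+1+0+0+0+0+1 mod 2 = 1
  c[2] = d·G[:,2] = (10111100001)·(10000000000) mod 2 = 1+0+0+0+0+0+0+0+0+0+0 mod 2 = 1
  c[3] = d·G[:,3] = (10111100001)·(01110001111) mod 2 = 0+0+1+1+0+0+0+0+0+0+1 mod 2 = 1
  c[4] = d·G[:,4] = (10111100001)·(01000000000) mod 2 = 0+0+0+0+0+0+0+0+0+0+0 mod 2 = 0
  c[5] = d·G[:,5] = (10111100001)·(00100000000) mod 2 = 0+0+1+0+0+0+0+0+0+0+0 mod 2 = 1
  c[6] = d·G[:,6] = (10111100001)·(00010000000) mod 2 = 0+0+0+1+0+0+0+0+0+0+0 mod 2 = 1
  c[7] = d·G[:,7] = (10111100001)·(00001111111) mod 2 = 0+0+0+0+1+1+0+0+0+0+1 mod 2 = 1
  c[8] = d·G[:,8] = (10111100001)·(00001000000) mod 2 = 0+0+0+0+1+0+0+0+0+0+0 mod 2 = 1
  c[9] = d·G[:,9] = (10111100001)·(00000100000) mod 2 = 0+0+0+0+0+1+0+0+0+0+0 mod 2 = 1
  c[10] = d·G[:,10] = (10111100001)·(00000010000) mod 2 = 0+0+0+0+0+0+0+0+0+0+0 mod 2 = 0
  c[11] = d·G[:,11] = (10111100001)·(00000001000) mod 2 = 0+0+0+0+0+0+0+0+0+0+0 mod 2 = 0
  c[12] = d·G[:,12] = (10111100001)·(00000000100) mod 2 = 0+0+0+0+0+0+0+0+0+0+0 mod 2 = 0
  c[13] = d·G[:,13] = (10111100001)·(00000000010) mod 2 = 0+0+0+0+0+0+0+0+0+0+0 mod 2 = 0
  c[14] = d·G[:,14] = (10111100001)·(00000000001) mod 2 = 0+0+0+0+0+0+0+0+0+0+1 mod 2 = 1
Codeword = 011101111100001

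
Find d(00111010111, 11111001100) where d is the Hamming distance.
XOR = 11000011011, count of 1s = 6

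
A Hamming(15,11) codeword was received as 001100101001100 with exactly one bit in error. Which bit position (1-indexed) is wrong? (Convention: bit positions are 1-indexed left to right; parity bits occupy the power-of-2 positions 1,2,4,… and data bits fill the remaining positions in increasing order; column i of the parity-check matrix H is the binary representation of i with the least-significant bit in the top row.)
Syndrome s = H · r^T (mod 2), r = 001100101001100:
  s[0] = (101010101010101)·(001100101001100) mod 2 = 0+0+1+0+0+0+1+0+1+0+0+0+1+0+0 mod 2 = 0
  s[1] = (011001100110011)·(001100101001100) mod 2 = 0+0+1+0+0+0+1+0+0+0+0+0+0+0+0 mod 2 = 0
  s[2] = (000111100001111)·(001100101001100) mod 2 = 0+0+0+1+0+0+1+0+0+0+0+1+1+0+0 mod 2 = 0
  s[3] = (000000011111111)·(001100101001100) mod 2 = 0+0+0+0+0+0+0+0+1+0+0+1+1+0+0 mod 2 = 1
Syndrome = 0001
Column i of H is the binary representation of i, so the syndrome is the binary index of the flipped bit.
Read s = 0001 with s[0] as LSB: 0·2^0 + 0·2^1 + 0·2^2 + 1·2^3 = 8.
Error is at bit position 8.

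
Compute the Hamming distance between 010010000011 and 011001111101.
XOR = 001011111110, count of 1s = 8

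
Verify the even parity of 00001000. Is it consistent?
Sum of all bits: 0+0+0+0+1+0+0+0 = 1; 1 mod 2 = 1. Result is 1 → parity error detected.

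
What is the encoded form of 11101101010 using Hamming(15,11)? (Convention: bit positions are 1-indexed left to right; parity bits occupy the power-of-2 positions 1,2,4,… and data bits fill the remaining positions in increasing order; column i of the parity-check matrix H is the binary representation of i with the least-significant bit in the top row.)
Codeword c = d · G (mod 2), d = 11101101010:
  c[0] = d·G[:,0] = (11101101010)·(11011010101) mod 2 = 1+1+0+0+1+0+0+0+0+0+0 mod 2 = 1
  c[1] = d·G[:,1] = (11101101010)·(10110110011) mod 2 = 1+0+1+0+0+1+0+0+0+1+0 mod 2 = 0
  c[2] = d·G[:,2] = (11101101010)·(10000000000) mod 2 = 1+0+0+0+0+0+0+0+0+0+0 mod 2 = 1
  c[3] = d·G[:,3] = (11101101010)·(01110001111) mod 2 = 0+1+1+0+0+0+0+1+0+1+0 mod 2 = 0
  c[4] = d·G[:,4] = (11101101010)·(01000000000) mod 2 = 0+1+0+0+0+0+0+0+0+0+0 mod 2 = 1
  c[5] = d·G[:,5] = (11101101010)·(00100000000) mod 2 = 0+0+1+0+0+0+0+0+0+0+0 mod 2 = 1
  c[6] = d·G[:,6] = (11101101010)·(00010000000) mod 2 = 0+0+0+0+0+0+0+0+0+0+0 mod 2 = 0
  c[7] = d·G[:,7] = (11101101010)·(00001111111) mod 2 = 0+0+0+0+1+1+0+1+0+1+0 mod 2 = 0
  c[8] = d·G[:,8] = (11101101010)·(00001000000) mod 2 = 0+0+0+0+1+0+0+0+0+0+0 mod 2 = 1
  c[9] = d·G[:,9] = (11101101010)·(00000100000) mod 2 = 0+0+0+0+0+1+0+0+0+0+0 mod 2 = 1
  c[10] = d·G[:,10] = (11101101010)·(00000010000) mod 2 = 0+0+0+0+0+0+0+0+0+0+0 mod 2 = 0
  c[11] = d·G[:,11] = (11101101010)·(00000001000) mod 2 = 0+0+0+0+0+0+0+1+0+0+0 mod 2 = 1
  c[12] = d·G[:,12] = (11101101010)·(00000000100) mod 2 = 0+0+0+0+0+0+0+0+0+0+0 mod 2 = 0
  c[13] = d·G[:,13] = (11101101010)·(00000000010) mod 2 = 0+0+0+0+0+0+0+0+0+1+0 mod 2 = 1
  c[14] = d·G[:,14] = (11101101010)·(00000000001) mod 2 = 0+0+0+0+0+0+0+0+0+0+0 mod 2 = 0
Codeword = 101011001101010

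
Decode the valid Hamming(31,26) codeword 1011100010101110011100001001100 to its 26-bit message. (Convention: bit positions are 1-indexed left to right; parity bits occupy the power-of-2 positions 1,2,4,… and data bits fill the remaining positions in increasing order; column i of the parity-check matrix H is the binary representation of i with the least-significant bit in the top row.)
Parity bits occupy power-of-2 positions; data bits are at positions {3,5,6,7,9,10,11,12,13,14,15,17,18,19,20,21,22,23,24,25,26,27,28,29,30,31} (1-indexed).
Extract: c[3]=1 c[5]=1 c[6]=0 c[7]=0 c[9]=1 c[10]=0 c[11]=1 c[12]=0 c[13]=1 c[14]=1 c[15]=1 c[17]=0 c[18]=1 c[19]=1 c[20]=1 c[21]=0 c[22]=0 c[23]=0 c[24]=0 c[25]=1 c[26]=0 c[27]=0 c[28]=1 c[29]=1 c[30]=0 c[31]=0
Data = 11001010111011100001001100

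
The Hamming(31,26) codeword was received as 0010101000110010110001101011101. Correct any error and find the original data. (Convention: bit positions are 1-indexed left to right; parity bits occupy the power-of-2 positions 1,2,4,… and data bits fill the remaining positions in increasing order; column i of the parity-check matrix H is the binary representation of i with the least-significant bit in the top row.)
Syndrome s = H · r^T (mod 2), r = 0010101000110010110001101011101:
  s[0] = (1010101010101010101010101010101)·(0010101000110010110001101011101) mod 2 = 0+0+1+0+1+0+1+0+0+0+1+0+0+0+1+0+1+0+0+0+0+0+1+0+1+0+1+0+1+0+1 mod 2 = 1
  s[1] = (0110011001100110011001100110011)·(0010101000110010110001101011101) mod 2 = 0+0+1+0+0+0+1+0+0+0+1+0+0+0+1+0+0+1+0+0+0+1+1+0+0+0+1+0+0+0+1 mod 2 = 1
  s[2] = (0001111000011110000111100001111)·(0010101000110010110001101011101) mod 2 = 0+0+0+0+1+0+1+0+0+0+0+1+0+0+1+0+0+0+0+0+0+1+1+0+0+0+0+1+1+0+1 mod 2 = 1
  s[3] = (0000000111111110000000011111111)·(0010101000110010110001101011101) mod 2 = 0+0+0+0+0+0+0+0+0+0+1+1+0+0+1+0+0+0+0+0+0+0+0+0+1+0+1+1+1+0+1 mod 2 = 0
  s[4] = (0000000000000001111111111111111)·(0010101000110010110001101011101) mod 2 = 0+0+0+0+0+0+0+0+0+0+0+0+0+0+0+0+1+1+0+0+0+1+1+0+1+0+1+1+1+0+1 mod 2 = 1
Syndrome = 11101
Column 23 of H equals this syndrome → error at bit 23 (1-indexed).
Flip bit 23: 0010101000110010110001101011101 → 0010101000110010110001001011101
Extract data bits at positions {3,5,6,7,9,10,11,12,13,14,15,17,18,19,20,21,22,23,24,25,26,27,28,29,30,31}: 11010011001110001001011101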